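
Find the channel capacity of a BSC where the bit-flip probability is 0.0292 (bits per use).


H(p) = -p*log2(p) - (1-p)*log2(1-p) = -0.0292*log2(0.0292) - 0.9708*log2(0.9708) = 0.148858 + 0.041506 = 0.1904. C = 1 - H(p) = 1 - 0.1904 = 0.8096

0.8096 bits


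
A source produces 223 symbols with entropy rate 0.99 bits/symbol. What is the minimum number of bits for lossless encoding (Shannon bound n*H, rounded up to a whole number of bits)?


Minimum bits >= n * H = 223 * 0.99 = 220.77, rounded up to a whole number of bits = 221

221 bits


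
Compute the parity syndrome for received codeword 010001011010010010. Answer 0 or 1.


Syndrome = XOR of all bits = 0 XOR 1 XOR 0 XOR 0 XOR 0 XOR 1 XOR 0 XOR 1 XOR 1 XOR 0 XOR 1 XOR 0 XOR 0 XOR 1 XOR 0 XOR 0 XOR 1 XOR 0 = 1

1


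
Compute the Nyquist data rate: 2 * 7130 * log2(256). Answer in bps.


Rate = 2 * B * log2(M) = 2 * 7130 * 8.0 = 114080.0

114080.0 bps


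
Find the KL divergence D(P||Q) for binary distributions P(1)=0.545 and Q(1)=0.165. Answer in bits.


KL = p*log2(p/q) + (1-p)*log2((1-p)/(1-q)) = 0.545*log2(0.545/0.165) + 0.455*log2(0.455/0.835) = 0.5409

0.5409 bits


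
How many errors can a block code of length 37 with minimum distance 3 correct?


Correction capability = floor((d-1)/2) = floor((3-1)/2) = 1

1 errors


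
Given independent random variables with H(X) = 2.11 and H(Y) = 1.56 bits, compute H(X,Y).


For independent variables, H(X,Y) = H(X) + H(Y) = 2.11 + 1.56 = 3.67

3.67 bits


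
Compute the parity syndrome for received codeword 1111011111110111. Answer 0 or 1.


Syndrome = XOR of all bits = 1 XOR 1 XOR 1 XOR 1 XOR 0 XOR 1 XOR 1 XOR 1 XOR 1 XOR 1 XOR 1 XOR 1 XOR 0 XOR 1 XOR 1 XOR 1 = 0

0


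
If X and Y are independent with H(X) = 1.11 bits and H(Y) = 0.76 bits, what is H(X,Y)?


For independent variables, H(X,Y) = H(X) + H(Y) = 1.11 + 0.76 = 1.87

1.87 bits


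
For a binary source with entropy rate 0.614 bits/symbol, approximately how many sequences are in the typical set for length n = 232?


log2|A_typical| = nH = 232 * 0.614 = 142.448, so |A_typical| ~ 2^142.448 = 7.605e+42

7.605e+42


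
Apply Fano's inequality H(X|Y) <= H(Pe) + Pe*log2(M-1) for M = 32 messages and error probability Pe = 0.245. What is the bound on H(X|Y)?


H(Pe) = -Pe*log2(Pe) - (1-Pe)*log2(1-Pe) = -0.245*log2(0.245) - 0.755*log2(0.755) = 0.497141 + 0.306116 = 0.8033. Pe*log2(M-1) = 0.245*log2(31) = 1.213778. Bound = H(Pe) + Pe*log2(M-1) = 0.497141 + 0.306116 + 1.213778 = 2.017

2.017 bits


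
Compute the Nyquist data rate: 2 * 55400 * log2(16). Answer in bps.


Rate = 2 * B * log2(M) = 2 * 55400 * 4.0 = 443200.0

443200.0 bps


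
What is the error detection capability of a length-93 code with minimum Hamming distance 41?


Detection capability = d_min - 1 = 41 - 1 = 40

40 errors


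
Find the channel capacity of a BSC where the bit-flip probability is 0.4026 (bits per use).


H(p) = -p*log2(p) - (1-p)*log2(1-p) = -0.4026*log2(0.4026) - 0.5974*log2(0.5974) = 0.528445 + 0.444006 = 0.9725. C = 1 - H(p) = 1 - 0.9725 = 0.0275

0.0275 bits


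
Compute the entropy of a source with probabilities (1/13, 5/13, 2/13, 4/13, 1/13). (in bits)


H = -sum(p_i * log2(p_i)). Terms: -(1/13)*log2(1/13) = 0.284649; -(5/13)*log2(5/13) = 0.530197; -(2/13)*log2(2/13) = 0.415452; -(4/13)*log2(4/13) = 0.523212; -(1/13)*log2(1/13) = 0.284649. H = 0.284649 + 0.530197 + 0.415452 + 0.523212 + 0.284649 = 2.0382

2.0382 bits


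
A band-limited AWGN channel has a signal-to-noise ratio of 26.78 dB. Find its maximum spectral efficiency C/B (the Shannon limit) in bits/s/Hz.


SNR_linear = 10^(26.78/10) = 476.431; C/B = log2(1 + SNR_linear) = log2(1 + 476.431) = 8.8991

8.8991 bits/s/Hz


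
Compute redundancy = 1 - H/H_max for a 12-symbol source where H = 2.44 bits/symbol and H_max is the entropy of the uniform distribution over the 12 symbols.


H_max = log2(K) = log2(12) = 3.585 bits/symbol. Redundancy = 1 - H/H_max = 1 - 2.44/3.585 = 1 - 0.6806 = 0.3194

0.3194


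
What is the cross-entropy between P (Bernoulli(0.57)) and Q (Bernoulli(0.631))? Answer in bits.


H(P,Q) = -p*log2(q) - (1-p)*log2(1-q). -0.57*log2(0.631) = 0.378644; -0.43*log2(0.369) = 0.618472. H(P,Q) = 0.378644 + 0.618472 = 0.9971

0.9971 bits


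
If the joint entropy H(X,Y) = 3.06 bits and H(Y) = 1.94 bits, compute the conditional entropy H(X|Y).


H(X|Y) = H(X,Y) - H(Y) = 3.06 - 1.94 = 1.12

1.12 bits


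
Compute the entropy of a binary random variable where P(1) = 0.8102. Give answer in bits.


H = -p*log2(p) - (1-p)*log2(1-p). -0.8102*log2(0.8102) = 0.246017; -0.1898*log2(0.1898) = 0.455036. H = 0.246017 + 0.455036 = 0.7011

0.7011 bits


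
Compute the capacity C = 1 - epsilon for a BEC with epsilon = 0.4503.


C = 1 - epsilon = 1 - 0.4503 = 0.5497

0.5497 bits


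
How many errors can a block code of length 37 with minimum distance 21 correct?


Correction capability = floor((d-1)/2) = floor((21-1)/2) = 10

10 errors


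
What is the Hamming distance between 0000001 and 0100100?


Count differing positions: . ^ . . ^ . ^ = 3 differences

3


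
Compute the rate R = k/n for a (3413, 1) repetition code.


Rate = k/n = 1/3413

1/3413


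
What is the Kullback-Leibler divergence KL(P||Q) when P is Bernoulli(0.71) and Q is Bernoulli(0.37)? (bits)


KL = p*log2(p/q) + (1-p)*log2((1-p)/(1-q)) = 0.71*log2(0.71/0.37) + 0.29*log2(0.29/0.63) = 0.343

0.343 bits


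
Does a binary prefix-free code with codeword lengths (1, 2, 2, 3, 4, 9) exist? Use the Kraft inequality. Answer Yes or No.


Kraft sum = sum(2^(-l_i)) = 1.1895, need <= 1. Result: violated (a binary prefix-free code with these lengths cannot exist)

No


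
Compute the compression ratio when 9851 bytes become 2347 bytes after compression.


Ratio = original / compressed = 9851 / 2347 = 4.1973

4.1973


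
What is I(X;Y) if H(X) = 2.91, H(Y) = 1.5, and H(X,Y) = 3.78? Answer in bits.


I(X;Y) = H(X) + H(Y) - H(X,Y) = 2.91 + 1.5 - 3.78 = 0.63

0.63 bits


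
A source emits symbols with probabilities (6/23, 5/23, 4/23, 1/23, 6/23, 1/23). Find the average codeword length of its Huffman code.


Huffman construction (repeatedly merge the two least-probable nodes; each merge adds 1 bit to every symbol beneath it): 1/23 + 1/23 = 2/23; 2/23 + 4/23 = 6/23; 5/23 + 6/23 = 11/23; 6/23 + 6/23 = 12/23; 11/23 + 12/23 = 1. Resulting codeword lengths (in the order the probabilities were given): (2, 2, 3, 4, 2, 4). L_avg = sum(p_i * l_i) = 6/23*2 + 5/23*2 + 4/23*3 + 1/23*4 + 6/23*2 + 1/23*4 = 54/23 = 2.3478

2.3478 bits


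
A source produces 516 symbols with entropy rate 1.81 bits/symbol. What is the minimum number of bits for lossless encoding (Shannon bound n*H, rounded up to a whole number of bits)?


Minimum bits >= n * H = 516 * 1.81 = 933.96, rounded up to a whole number of bits = 934

934 bits


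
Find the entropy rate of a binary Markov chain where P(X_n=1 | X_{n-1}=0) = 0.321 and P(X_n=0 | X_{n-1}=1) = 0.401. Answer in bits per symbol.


Stationary distribution: pi_0 = p10/(p01+p10) = 0.5554, pi_1 = 0.4446. Entropy rate H' = pi_0*H(p01) + pi_1*H(p10) = 0.5554*0.9055 + 0.4446*0.9715 = 0.9348

0.9348 bits/symbol


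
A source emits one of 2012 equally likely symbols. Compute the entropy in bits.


H = log2(n) = log2(2012) = 10.9744

10.9744 bits


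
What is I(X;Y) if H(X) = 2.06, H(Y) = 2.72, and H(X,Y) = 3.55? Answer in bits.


I(X;Y) = H(X) + H(Y) - H(X,Y) = 2.06 + 2.72 - 3.55 = 1.23

1.23 bits


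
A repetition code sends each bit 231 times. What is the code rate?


Rate = k/n = 1/231

1/231


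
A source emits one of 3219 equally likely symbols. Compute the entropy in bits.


H = log2(n) = log2(3219) = 11.6524

11.6524 bits


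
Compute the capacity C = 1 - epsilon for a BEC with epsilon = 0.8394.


C = 1 - epsilon = 1 - 0.8394 = 0.1606

0.1606 bits


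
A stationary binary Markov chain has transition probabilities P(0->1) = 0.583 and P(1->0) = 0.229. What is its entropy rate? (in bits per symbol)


Stationary distribution: pi_0 = p10/(p01+p10) = 0.282, pi_1 = 0.718. Entropy rate H' = pi_0*H(p01) + pi_1*H(p10) = 0.282*0.98 + 0.718*0.7763 = 0.8337

0.8337 bits/symbol


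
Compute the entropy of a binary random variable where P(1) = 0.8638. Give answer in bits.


H = -p*log2(p) - (1-p)*log2(1-p). -0.8638*log2(0.8638) = 0.182461; -0.1362*log2(0.1362) = 0.391739. H = 0.182461 + 0.391739 = 0.5742

0.5742 bits


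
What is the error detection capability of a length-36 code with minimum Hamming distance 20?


Detection capability = d_min - 1 = 20 - 1 = 19

19 errors


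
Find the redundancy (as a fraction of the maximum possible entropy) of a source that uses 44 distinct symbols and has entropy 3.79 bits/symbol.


H_max = log2(K) = log2(44) = 5.4594 bits/symbol. Redundancy = 1 - H/H_max = 1 - 3.79/5.4594 = 1 - 0.6942 = 0.3058

0.3058


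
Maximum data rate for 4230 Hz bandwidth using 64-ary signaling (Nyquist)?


Rate = 2 * B * log2(M) = 2 * 4230 * 6.0 = 50760.0

50760.0 bps


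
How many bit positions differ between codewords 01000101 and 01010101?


Count differing positions: . . . ^ . . . . = 1 differences

1


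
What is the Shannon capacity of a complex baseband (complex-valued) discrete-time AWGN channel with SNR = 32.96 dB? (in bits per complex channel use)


SNR_linear = 10^(32.96/10) = 1976.9696; C = log2(1 + SNR_linear) = log2(1 + 1976.9696) = 10.9498

10.9498 bits/channel use


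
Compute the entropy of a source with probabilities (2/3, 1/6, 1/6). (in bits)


H = -sum(p_i * log2(p_i)). Terms: -(2/3)*log2(2/3) = 0.389975; -(1/6)*log2(1/6) = 0.430827; -(1/6)*log2(1/6) = 0.430827. H = 0.389975 + 0.430827 + 0.430827 = 1.2516

1.2516 bits


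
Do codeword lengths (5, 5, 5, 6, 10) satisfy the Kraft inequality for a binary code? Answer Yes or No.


Kraft sum = sum(2^(-l_i)) = 0.1104, need <= 1. Result: satisfied (a binary prefix-free code with these lengths exists)

Yes


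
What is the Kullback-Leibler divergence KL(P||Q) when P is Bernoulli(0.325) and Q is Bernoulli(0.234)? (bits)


KL = p*log2(p/q) + (1-p)*log2((1-p)/(1-q)) = 0.325*log2(0.325/0.234) + 0.675*log2(0.675/0.766) = 0.0309

0.0309 bits


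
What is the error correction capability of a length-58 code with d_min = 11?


Correction capability = floor((d-1)/2) = floor((11-1)/2) = 5

5 errors


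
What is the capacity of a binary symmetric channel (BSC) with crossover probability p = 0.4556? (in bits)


H(p) = -p*log2(p) - (1-p)*log2(1-p) = -0.4556*log2(0.4556) - 0.5444*log2(0.5444) = 0.516723 + 0.477581 = 0.9943. C = 1 - H(p) = 1 - 0.9943 = 0.0057

0.0057 bits


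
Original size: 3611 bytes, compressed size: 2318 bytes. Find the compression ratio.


Ratio = original / compressed = 3611 / 2318 = 1.5578

1.5578


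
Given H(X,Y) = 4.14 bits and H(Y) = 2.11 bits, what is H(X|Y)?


H(X|Y) = H(X,Y) - H(Y) = 4.14 - 2.11 = 2.03

2.03 bits


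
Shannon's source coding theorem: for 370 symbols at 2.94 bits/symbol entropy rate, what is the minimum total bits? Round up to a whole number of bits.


Minimum bits >= n * H = 370 * 2.94 = 1087.8, rounded up to a whole number of bits = 1088

1088 bits


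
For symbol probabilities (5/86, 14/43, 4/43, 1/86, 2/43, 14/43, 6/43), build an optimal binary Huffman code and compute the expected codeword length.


Huffman construction (repeatedly merge the two least-probable nodes; each merge adds 1 bit to every symbol beneath it): 1/86 + 2/43 = 5/86; 5/86 + 5/86 = 5/43; 4/43 + 5/43 = 9/43; 6/43 + 9/43 = 15/43; 14/43 + 14/43 = 28/43; 15/43 + 28/43 = 1. Resulting codeword lengths (in the order the probabilities were given): (4, 2, 3, 5, 5, 2, 2). L_avg = sum(p_i * l_i) = 5/86*4 + 14/43*2 + 4/43*3 + 1/86*5 + 2/43*5 + 14/43*2 + 6/43*2 = 205/86 = 2.3837

2.3837 bits


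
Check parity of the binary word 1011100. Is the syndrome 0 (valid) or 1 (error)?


Syndrome = XOR of all bits = 1 XOR 0 XOR 1 XOR 1 XOR 1 XOR 0 XOR 0 = 0

0


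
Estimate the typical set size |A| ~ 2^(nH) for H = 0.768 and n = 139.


log2|A_typical| = nH = 139 * 0.768 = 106.752, so |A_typical| ~ 2^106.752 = 1.366e+32

1.366e+32


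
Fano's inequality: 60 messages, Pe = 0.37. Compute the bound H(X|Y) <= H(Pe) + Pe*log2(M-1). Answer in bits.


H(Pe) = -Pe*log2(Pe) - (1-Pe)*log2(1-Pe) = -0.37*log2(0.37) - 0.63*log2(0.63) = 0.530729 + 0.419943 = 0.9507. Pe*log2(M-1) = 0.37*log2(59) = 2.176578. Bound = H(Pe) + Pe*log2(M-1) = 0.530729 + 0.419943 + 2.176578 = 3.1273

3.1273 bits


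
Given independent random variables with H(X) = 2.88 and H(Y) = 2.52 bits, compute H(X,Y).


For independent variables, H(X,Y) = H(X) + H(Y) = 2.88 + 2.52 = 5.4

5.4 bits


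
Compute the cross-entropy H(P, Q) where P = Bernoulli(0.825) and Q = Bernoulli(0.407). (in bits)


H(P,Q) = -p*log2(q) - (1-p)*log2(1-q). -0.825*log2(0.407) = 1.069942; -0.175*log2(0.593) = 0.131932. H(P,Q) = 1.069942 + 0.131932 = 1.2019

1.2019 bits


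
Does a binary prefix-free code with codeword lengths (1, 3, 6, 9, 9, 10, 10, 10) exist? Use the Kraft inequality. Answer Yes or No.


Kraft sum = sum(2^(-l_i)) = 0.6475, need <= 1. Result: satisfied (a binary prefix-free code with these lengths exists)

Yes


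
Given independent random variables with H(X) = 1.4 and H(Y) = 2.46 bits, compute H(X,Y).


For independent variables, H(X,Y) = H(X) + H(Y) = 1.4 + 2.46 = 3.86

3.86 bits


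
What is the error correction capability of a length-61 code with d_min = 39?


Correction capability = floor((d-1)/2) = floor((39-1)/2) = 19

19 errors


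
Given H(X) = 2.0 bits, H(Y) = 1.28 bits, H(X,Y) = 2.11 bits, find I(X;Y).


I(X;Y) = H(X) + H(Y) - H(X,Y) = 2.0 + 1.28 - 2.11 = 1.17

1.17 bits


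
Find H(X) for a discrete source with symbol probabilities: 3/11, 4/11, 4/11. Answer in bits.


H = -sum(p_i * log2(p_i)). Terms: -(3/11)*log2(3/11) = 0.511219; -(4/11)*log2(4/11) = 0.530702; -(4/11)*log2(4/11) = 0.530702. H = 0.511219 + 0.530702 + 0.530702 = 1.5726

1.5726 bits


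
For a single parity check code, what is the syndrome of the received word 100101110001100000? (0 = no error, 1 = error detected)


Syndrome = XOR of all bits = 1 XOR 0 XOR 0 XOR 1 XOR 0 XOR 1 XOR 1 XOR 1 XOR 0 XOR 0 XOR 0 XOR 1 XOR 1 XOR 0 XOR 0 XOR 0 XOR 0 XOR 0 = 1

1


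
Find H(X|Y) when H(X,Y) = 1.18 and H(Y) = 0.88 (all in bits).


H(X|Y) = H(X,Y) - H(Y) = 1.18 - 0.88 = 0.3

0.3 bits


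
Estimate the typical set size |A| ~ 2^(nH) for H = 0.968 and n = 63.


log2|A_typical| = nH = 63 * 0.968 = 60.984, so |A_typical| ~ 2^60.984 = 2.280e+18

2.280e+18


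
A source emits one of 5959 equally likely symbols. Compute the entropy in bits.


H = log2(n) = log2(5959) = 12.5409

12.5409 bits


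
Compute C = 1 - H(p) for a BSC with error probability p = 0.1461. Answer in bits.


H(p) = -p*log2(p) - (1-p)*log2(1-p) = -0.1461*log2(0.1461) - 0.8539*log2(0.8539) = 0.405423 + 0.194570 = 0.6. C = 1 - H(p) = 1 - 0.6 = 0.4

0.4 bits


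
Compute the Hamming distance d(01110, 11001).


Count differing positions: ^ . ^ ^ ^ = 4 differences

4


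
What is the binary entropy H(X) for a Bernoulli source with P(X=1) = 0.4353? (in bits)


H = -p*log2(p) - (1-p)*log2(1-p). -0.4353*log2(0.4353) = 0.522324; -0.5647*log2(0.5647) = 0.465563. H = 0.522324 + 0.465563 = 0.9879

0.9879 bits


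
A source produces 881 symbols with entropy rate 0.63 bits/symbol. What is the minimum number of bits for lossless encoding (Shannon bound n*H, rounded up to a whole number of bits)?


Minimum bits >= n * H = 881 * 0.63 = 555.03, rounded up to a whole number of bits = 556

556 bits


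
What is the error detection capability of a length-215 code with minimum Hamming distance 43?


Detection capability = d_min - 1 = 43 - 1 = 42

42 errors


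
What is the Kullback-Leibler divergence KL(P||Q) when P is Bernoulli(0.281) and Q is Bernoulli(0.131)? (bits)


KL = p*log2(p/q) + (1-p)*log2((1-p)/(1-q)) = 0.281*log2(0.281/0.131) + 0.719*log2(0.719/0.869) = 0.1128

0.1128 bits


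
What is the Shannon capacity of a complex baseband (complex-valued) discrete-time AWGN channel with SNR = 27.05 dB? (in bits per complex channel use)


SNR_linear = 10^(27.05/10) = 506.9907; C = log2(1 + SNR_linear) = log2(1 + 506.9907) = 8.9887

8.9887 bits/channel use


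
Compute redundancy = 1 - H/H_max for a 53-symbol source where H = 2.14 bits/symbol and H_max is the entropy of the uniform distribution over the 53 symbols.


H_max = log2(K) = log2(53) = 5.7279 bits/symbol. Redundancy = 1 - H/H_max = 1 - 2.14/5.7279 = 1 - 0.3736 = 0.6264

0.6264


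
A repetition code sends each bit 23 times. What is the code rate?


Rate = k/n = 1/23

1/23


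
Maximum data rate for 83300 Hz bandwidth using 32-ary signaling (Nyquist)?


Rate = 2 * B * log2(M) = 2 * 83300 * 5.0 = 833000.0

833000.0 bps


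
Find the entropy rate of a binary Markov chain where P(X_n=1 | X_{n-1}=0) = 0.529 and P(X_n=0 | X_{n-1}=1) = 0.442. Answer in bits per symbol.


Stationary distribution: pi_0 = p10/(p01+p10) = 0.4552, pi_1 = 0.5448. Entropy rate H' = pi_0*H(p01) + pi_1*H(p10) = 0.4552*0.9976 + 0.5448*0.9903 = 0.9936

0.9936 bits/symbol


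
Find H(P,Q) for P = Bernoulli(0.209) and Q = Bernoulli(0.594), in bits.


H(P,Q) = -p*log2(q) - (1-p)*log2(1-q). -0.209*log2(0.594) = 0.157056; -0.791*log2(0.406) = 1.028655. H(P,Q) = 0.157056 + 1.028655 = 1.1857

1.1857 bits


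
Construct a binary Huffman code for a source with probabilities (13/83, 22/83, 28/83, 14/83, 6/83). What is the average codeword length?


Huffman construction (repeatedly merge the two least-probable nodes; each merge adds 1 bit to every symbol beneath it): 6/83 + 13/83 = 19/83; 14/83 + 19/83 = 33/83; 22/83 + 28/83 = 50/83; 33/83 + 50/83 = 1. Resulting codeword lengths (in the order the probabilities were given): (3, 2, 2, 2, 3). L_avg = sum(p_i * l_i) = 13/83*3 + 22/83*2 + 28/83*2 + 14/83*2 + 6/83*3 = 185/83 = 2.2289

2.2289 bits


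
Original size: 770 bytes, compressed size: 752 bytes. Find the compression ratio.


Ratio = original / compressed = 770 / 752 = 1.0239

1.0239


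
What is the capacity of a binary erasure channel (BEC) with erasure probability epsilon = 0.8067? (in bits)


C = 1 - epsilon = 1 - 0.8067 = 0.1933

0.1933 bits


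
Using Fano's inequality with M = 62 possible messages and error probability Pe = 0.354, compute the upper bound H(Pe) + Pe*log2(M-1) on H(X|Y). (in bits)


H(Pe) = -Pe*log2(Pe) - (1-Pe)*log2(1-Pe) = -0.354*log2(0.354) - 0.646*log2(0.646) = 0.530355 + 0.407234 = 0.9376. Pe*log2(M-1) = 0.354*log2(61) = 2.099481. Bound = H(Pe) + Pe*log2(M-1) = 0.530355 + 0.407234 + 2.099481 = 3.0371

3.0371 bits


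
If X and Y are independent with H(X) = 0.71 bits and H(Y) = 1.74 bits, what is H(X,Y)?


For independent variables, H(X,Y) = H(X) + H(Y) = 0.71 + 1.74 = 2.45

2.45 bits


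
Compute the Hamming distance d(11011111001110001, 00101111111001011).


Count differing positions: ^ ^ ^ ^ . . . . ^ ^ . ^ ^ ^ . ^ . = 10 differences

10


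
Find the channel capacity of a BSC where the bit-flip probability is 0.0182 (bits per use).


H(p) = -p*log2(p) - (1-p)*log2(1-p) = -0.0182*log2(0.0182) - 0.9818*log2(0.9818) = 0.105195 + 0.026017 = 0.1312. C = 1 - H(p) = 1 - 0.1312 = 0.8688

0.8688 bits


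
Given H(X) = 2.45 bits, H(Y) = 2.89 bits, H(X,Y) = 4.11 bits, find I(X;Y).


I(X;Y) = H(X) + H(Y) - H(X,Y) = 2.45 + 2.89 - 4.11 = 1.23

1.23 bits


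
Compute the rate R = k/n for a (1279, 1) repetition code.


Rate = k/n = 1/1279

1/1279


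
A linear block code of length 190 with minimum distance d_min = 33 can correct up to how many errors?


Correction capability = floor((d-1)/2) = floor((33-1)/2) = 16

16 errors


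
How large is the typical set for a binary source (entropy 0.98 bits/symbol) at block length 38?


log2|A_typical| = nH = 38 * 0.98 = 37.24, so |A_typical| ~ 2^37.24 = 1.623e+11

1.623e+11


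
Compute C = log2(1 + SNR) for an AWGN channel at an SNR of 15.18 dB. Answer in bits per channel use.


SNR_linear = 10^(15.18/10) = 32.961; C = log2(1 + SNR_linear) = log2(1 + 32.961) = 5.0858

5.0858 bits/channel use


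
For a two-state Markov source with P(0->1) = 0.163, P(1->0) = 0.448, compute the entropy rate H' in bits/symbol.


Stationary distribution: pi_0 = p10/(p01+p10) = 0.7332, pi_1 = 0.2668. Entropy rate H' = pi_0*H(p01) + pi_1*H(p10) = 0.7332*0.6414 + 0.2668*0.9922 = 0.735

0.735 bits/symbol


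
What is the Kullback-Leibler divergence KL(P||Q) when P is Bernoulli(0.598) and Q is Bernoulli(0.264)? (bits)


KL = p*log2(p/q) + (1-p)*log2((1-p)/(1-q)) = 0.598*log2(0.598/0.264) + 0.402*log2(0.402/0.736) = 0.3547

0.3547 bits


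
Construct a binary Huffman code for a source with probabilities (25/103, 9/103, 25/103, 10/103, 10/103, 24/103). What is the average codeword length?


Huffman construction (repeatedly merge the two least-probable nodes; each merge adds 1 bit to every symbol beneath it): 9/103 + 10/103 = 19/103; 10/103 + 19/103 = 29/103; 24/103 + 25/103 = 49/103; 25/103 + 29/103 = 54/103; 49/103 + 54/103 = 1. Resulting codeword lengths (in the order the probabilities were given): (2, 4, 2, 4, 3, 2). L_avg = sum(p_i * l_i) = 25/103*2 + 9/103*4 + 25/103*2 + 10/103*4 + 10/103*3 + 24/103*2 = 254/103 = 2.466

2.466 bits


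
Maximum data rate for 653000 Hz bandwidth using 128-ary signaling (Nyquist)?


Rate = 2 * B * log2(M) = 2 * 653000 * 7.0 = 9142000.0

9142000.0 bps


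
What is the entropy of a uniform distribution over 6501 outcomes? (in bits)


H = log2(n) = log2(6501) = 12.6664

12.6664 bits


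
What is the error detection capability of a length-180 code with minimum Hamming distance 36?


Detection capability = d_min - 1 = 36 - 1 = 35

35 errors


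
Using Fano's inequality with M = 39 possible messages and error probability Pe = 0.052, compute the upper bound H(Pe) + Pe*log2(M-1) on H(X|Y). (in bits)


H(Pe) = -Pe*log2(Pe) - (1-Pe)*log2(1-Pe) = -0.052*log2(0.052) - 0.948*log2(0.948) = 0.221798 + 0.073035 = 0.2948. Pe*log2(M-1) = 0.052*log2(38) = 0.272892. Bound = H(Pe) + Pe*log2(M-1) = 0.221798 + 0.073035 + 0.272892 = 0.5677

0.5677 bits


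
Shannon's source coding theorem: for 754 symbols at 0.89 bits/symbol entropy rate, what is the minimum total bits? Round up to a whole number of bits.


Minimum bits >= n * H = 754 * 0.89 = 671.06, rounded up to a whole number of bits = 672

672 bits


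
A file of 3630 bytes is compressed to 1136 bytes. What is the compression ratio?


Ratio = original / compressed = 3630 / 1136 = 3.1954

3.1954


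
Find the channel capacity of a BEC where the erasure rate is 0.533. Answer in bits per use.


C = 1 - epsilon = 1 - 0.533 = 0.467

0.467 bits


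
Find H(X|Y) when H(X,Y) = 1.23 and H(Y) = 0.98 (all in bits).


H(X|Y) = H(X,Y) - H(Y) = 1.23 - 0.98 = 0.25

0.25 bits


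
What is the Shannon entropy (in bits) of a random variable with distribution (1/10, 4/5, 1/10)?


H = -sum(p_i * log2(p_i)). Terms: -(1/10)*log2(1/10) = 0.332193; -(4/5)*log2(4/5) = 0.257542; -(1/10)*log2(1/10) = 0.332193. H = 0.332193 + 0.257542 + 0.332193 = 0.9219

0.9219 bits


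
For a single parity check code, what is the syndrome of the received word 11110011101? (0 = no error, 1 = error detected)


Syndrome = XOR of all bits = 1 XOR 1 XOR 1 XOR 1 XOR 0 XOR 0 XOR 1 XOR 1 XOR 1 XOR 0 XOR 1 = 0

0


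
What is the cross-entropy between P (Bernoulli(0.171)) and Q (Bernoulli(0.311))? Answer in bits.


H(P,Q) = -p*log2(q) - (1-p)*log2(1-q). -0.171*log2(0.311) = 0.288137; -0.829*log2(0.689) = 0.445525. H(P,Q) = 0.288137 + 0.445525 = 0.7337

0.7337 bits


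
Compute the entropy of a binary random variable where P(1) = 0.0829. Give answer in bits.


H = -p*log2(p) - (1-p)*log2(1-p). -0.0829*log2(0.0829) = 0.297817; -0.9171*log2(0.9171) = 0.114499. H = 0.297817 + 0.114499 = 0.4123

0.4123 bits


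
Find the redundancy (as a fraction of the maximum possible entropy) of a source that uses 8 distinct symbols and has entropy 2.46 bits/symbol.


H_max = log2(K) = log2(8) = 3.0 bits/symbol. Redundancy = 1 - H/H_max = 1 - 2.46/3.0 = 1 - 0.82 = 0.18

0.18


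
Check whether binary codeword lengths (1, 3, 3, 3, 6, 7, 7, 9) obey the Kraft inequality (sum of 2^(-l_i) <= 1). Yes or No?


Kraft sum = sum(2^(-l_i)) = 0.9082, need <= 1. Result: satisfied (a binary prefix-free code with these lengths exists)

Yes


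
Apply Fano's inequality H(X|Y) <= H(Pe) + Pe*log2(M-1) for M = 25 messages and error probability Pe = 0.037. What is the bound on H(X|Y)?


H(Pe) = -Pe*log2(Pe) - (1-Pe)*log2(1-Pe) = -0.037*log2(0.037) - 0.963*log2(0.963) = 0.175984 + 0.052380 = 0.2284. Pe*log2(M-1) = 0.037*log2(24) = 0.169644. Bound = H(Pe) + Pe*log2(M-1) = 0.175984 + 0.052380 + 0.169644 = 0.398

0.398 bits


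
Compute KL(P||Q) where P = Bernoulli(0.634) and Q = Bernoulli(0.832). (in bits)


KL = p*log2(p/q) + (1-p)*log2((1-p)/(1-q)) = 0.634*log2(0.634/0.832) + 0.366*log2(0.366/0.168) = 0.1626

0.1626 bits


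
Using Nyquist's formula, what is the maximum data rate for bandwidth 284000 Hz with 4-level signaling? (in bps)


Rate = 2 * B * log2(M) = 2 * 284000 * 2.0 = 1136000.0

1136000.0 bps


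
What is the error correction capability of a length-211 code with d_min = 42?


Correction capability = floor((d-1)/2) = floor((42-1)/2) = 20

20 errors


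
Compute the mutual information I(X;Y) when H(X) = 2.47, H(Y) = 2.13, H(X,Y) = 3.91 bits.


I(X;Y) = H(X) + H(Y) - H(X,Y) = 2.47 + 2.13 - 3.91 = 0.69

0.69 bits


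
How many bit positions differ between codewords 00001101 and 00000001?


Count differing positions: . . . . ^ ^ . . = 2 differences

2


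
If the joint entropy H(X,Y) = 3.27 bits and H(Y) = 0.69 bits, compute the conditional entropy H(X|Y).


H(X|Y) = H(X,Y) - H(Y) = 3.27 - 0.69 = 2.58

2.58 bits


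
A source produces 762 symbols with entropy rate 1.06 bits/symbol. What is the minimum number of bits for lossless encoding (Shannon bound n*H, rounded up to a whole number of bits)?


Minimum bits >= n * H = 762 * 1.06 = 807.72, rounded up to a whole number of bits = 808

808 bits


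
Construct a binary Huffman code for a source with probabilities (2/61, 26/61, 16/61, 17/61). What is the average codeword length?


Huffman construction (repeatedly merge the two least-probable nodes; each merge adds 1 bit to every symbol beneath it): 2/61 + 16/61 = 18/61; 17/61 + 18/61 = 35/61; 26/61 + 35/61 = 1. Resulting codeword lengths (in the order the probabilities were given): (3, 1, 3, 2). L_avg = sum(p_i * l_i) = 2/61*3 + 26/61*1 + 16/61*3 + 17/61*2 = 114/61 = 1.8689

1.8689 bits


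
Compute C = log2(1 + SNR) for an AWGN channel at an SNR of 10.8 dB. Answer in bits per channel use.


SNR_linear = 10^(10.8/10) = 12.0226; C = log2(1 + SNR_linear) = log2(1 + 12.0226) = 3.703

3.703 bits/channel use


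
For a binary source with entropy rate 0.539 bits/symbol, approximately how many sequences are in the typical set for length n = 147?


log2|A_typical| = nH = 147 * 0.539 = 79.233, so |A_typical| ~ 2^79.233 = 7.104e+23

7.104e+23


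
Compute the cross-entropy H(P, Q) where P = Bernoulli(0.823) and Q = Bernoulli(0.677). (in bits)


H(P,Q) = -p*log2(q) - (1-p)*log2(1-q). -0.823*log2(0.677) = 0.463162; -0.177*log2(0.323) = 0.288580. H(P,Q) = 0.463162 + 0.288580 = 0.7517

0.7517 bits


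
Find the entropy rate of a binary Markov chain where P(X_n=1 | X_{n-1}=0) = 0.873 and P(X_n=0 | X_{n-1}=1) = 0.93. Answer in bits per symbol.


Stationary distribution: pi_0 = p10/(p01+p10) = 0.5158, pi_1 = 0.4842. Entropy rate H' = pi_0*H(p01) + pi_1*H(p10) = 0.5158*0.5492 + 0.4842*0.3659 = 0.4604

0.4604 bits/symbol


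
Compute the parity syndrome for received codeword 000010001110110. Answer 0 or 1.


Syndrome = XOR of all bits = 0 XOR 0 XOR 0 XOR 0 XOR 1 XOR 0 XOR 0 XOR 0 XOR 1 XOR 1 XOR 1 XOR 0 XOR 1 XOR 1 XOR 0 = 0

0


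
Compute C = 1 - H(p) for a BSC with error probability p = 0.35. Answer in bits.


H(p) = -p*log2(p) - (1-p)*log2(1-p) = -0.35*log2(0.35) - 0.65*log2(0.65) = 0.530101 + 0.403967 = 0.9341. C = 1 - H(p) = 1 - 0.9341 = 0.0659

0.0659 bits


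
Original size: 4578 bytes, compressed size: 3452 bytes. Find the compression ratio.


Ratio = original / compressed = 4578 / 3452 = 1.3262

1.3262


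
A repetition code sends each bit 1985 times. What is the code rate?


Rate = k/n = 1/1985

1/1985


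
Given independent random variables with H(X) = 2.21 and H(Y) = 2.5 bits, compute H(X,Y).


For independent variables, H(X,Y) = H(X) + H(Y) = 2.21 + 2.5 = 4.71

4.71 bits


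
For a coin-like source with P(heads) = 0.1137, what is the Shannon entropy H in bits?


H = -p*log2(p) - (1-p)*log2(1-p). -0.1137*log2(0.1137) = 0.356642; -0.8863*log2(0.8863) = 0.154334. H = 0.356642 + 0.154334 = 0.511

0.511 bits


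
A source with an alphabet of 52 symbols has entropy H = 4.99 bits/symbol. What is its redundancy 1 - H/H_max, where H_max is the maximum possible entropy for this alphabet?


H_max = log2(K) = log2(52) = 5.7004 bits/symbol. Redundancy = 1 - H/H_max = 1 - 4.99/5.7004 = 1 - 0.8754 = 0.1246

0.1246


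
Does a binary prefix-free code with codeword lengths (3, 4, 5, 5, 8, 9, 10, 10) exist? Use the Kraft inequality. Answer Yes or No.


Kraft sum = sum(2^(-l_i)) = 0.2578, need <= 1. Result: satisfied (a binary prefix-free code with these lengths exists)

Yes


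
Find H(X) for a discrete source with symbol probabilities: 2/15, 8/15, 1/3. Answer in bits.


H = -sum(p_i * log2(p_i)). Terms: -(2/15)*log2(2/15) = 0.387585; -(8/15)*log2(8/15) = 0.483675; -(1/3)*log2(1/3) = 0.528321. H = 0.387585 + 0.483675 + 0.528321 = 1.3996

1.3996 bits


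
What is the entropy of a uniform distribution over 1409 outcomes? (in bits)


H = log2(n) = log2(1409) = 10.4605

10.4605 bits


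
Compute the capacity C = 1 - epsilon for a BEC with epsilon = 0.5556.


C = 1 - epsilon = 1 - 0.5556 = 0.4444

0.4444 bits


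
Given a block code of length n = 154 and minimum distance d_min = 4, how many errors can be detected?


Detection capability = d_min - 1 = 4 - 1 = 3

3 errors


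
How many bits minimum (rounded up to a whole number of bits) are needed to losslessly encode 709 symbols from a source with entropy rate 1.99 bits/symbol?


Minimum bits >= n * H = 709 * 1.99 = 1410.91, rounded up to a whole number of bits = 1411

1411 bits


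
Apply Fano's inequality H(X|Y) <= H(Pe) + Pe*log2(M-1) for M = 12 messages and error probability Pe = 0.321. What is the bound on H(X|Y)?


H(Pe) = -Pe*log2(Pe) - (1-Pe)*log2(1-Pe) = -0.321*log2(0.321) - 0.679*log2(0.679) = 0.526233 + 0.379233 = 0.9055. Pe*log2(M-1) = 0.321*log2(11) = 1.110478. Bound = H(Pe) + Pe*log2(M-1) = 0.526233 + 0.379233 + 1.110478 = 2.0159

2.0159 bits


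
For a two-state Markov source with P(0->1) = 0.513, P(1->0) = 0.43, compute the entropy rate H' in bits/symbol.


Stationary distribution: pi_0 = p10/(p01+p10) = 0.456, pi_1 = 0.544. Entropy rate H' = pi_0*H(p01) + pi_1*H(p10) = 0.456*0.9995 + 0.544*0.9858 = 0.9921

0.9921 bits/symbol


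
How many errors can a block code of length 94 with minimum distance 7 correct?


Correction capability = floor((d-1)/2) = floor((7-1)/2) = 3

3 errors


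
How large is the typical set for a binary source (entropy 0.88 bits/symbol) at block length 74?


log2|A_typical| = nH = 74 * 0.88 = 65.12, so |A_typical| ~ 2^65.12 = 4.009e+19

4.009e+19


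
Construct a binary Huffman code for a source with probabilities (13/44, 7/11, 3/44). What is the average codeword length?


Huffman construction (repeatedly merge the two least-probable nodes; each merge adds 1 bit to every symbol beneath it): 3/44 + 13/44 = 4/11; 4/11 + 7/11 = 1. Resulting codeword lengths (in the order the probabilities were given): (2, 1, 2). L_avg = sum(p_i * l_i) = 13/44*2 + 7/11*1 + 3/44*2 = 15/11 = 1.3636

1.3636 bits


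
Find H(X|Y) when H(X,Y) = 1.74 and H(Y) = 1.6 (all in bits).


H(X|Y) = H(X,Y) - H(Y) = 1.74 - 1.6 = 0.14

0.14 bits


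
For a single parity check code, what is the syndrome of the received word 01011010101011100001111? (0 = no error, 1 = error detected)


Syndrome = XOR of all bits = 0 XOR 1 XOR 0 XOR 1 XOR 1 XOR 0 XOR 1 XOR 0 XOR 1 XOR 0 XOR 1 XOR 0 XOR 1 XOR 1 XOR 1 XOR 0 XOR 0 XOR 0 XOR 0 XOR 1 XOR 1 XOR 1 XOR 1 = 1

1


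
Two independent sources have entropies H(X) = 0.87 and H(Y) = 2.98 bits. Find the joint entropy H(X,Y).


For independent variables, H(X,Y) = H(X) + H(Y) = 0.87 + 2.98 = 3.85

3.85 bits


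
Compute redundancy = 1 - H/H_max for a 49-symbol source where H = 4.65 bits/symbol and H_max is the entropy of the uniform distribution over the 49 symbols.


H_max = log2(K) = log2(49) = 5.6147 bits/symbol. Redundancy = 1 - H/H_max = 1 - 4.65/5.6147 = 1 - 0.8282 = 0.1718

0.1718


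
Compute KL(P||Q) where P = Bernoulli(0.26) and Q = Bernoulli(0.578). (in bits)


KL = p*log2(p/q) + (1-p)*log2((1-p)/(1-q)) = 0.26*log2(0.26/0.578) + 0.74*log2(0.74/0.422) = 0.2999

0.2999 bits


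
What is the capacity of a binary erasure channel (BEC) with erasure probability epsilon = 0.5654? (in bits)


C = 1 - epsilon = 1 - 0.5654 = 0.4346

0.4346 bits


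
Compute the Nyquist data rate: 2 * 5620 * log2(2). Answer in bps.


Rate = 2 * B * log2(M) = 2 * 5620 * 1.0 = 11240.0

11240.0 bps


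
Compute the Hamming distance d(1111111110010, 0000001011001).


Count differing positions: ^ ^ ^ ^ ^ ^ . ^ . ^ . ^ ^ = 10 differences

10


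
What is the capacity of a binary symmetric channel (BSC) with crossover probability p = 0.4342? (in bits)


H(p) = -p*log2(p) - (1-p)*log2(1-p) = -0.4342*log2(0.4342) - 0.5658*log2(0.5658) = 0.522589 + 0.464882 = 0.9875. C = 1 - H(p) = 1 - 0.9875 = 0.0125

0.0125 bits


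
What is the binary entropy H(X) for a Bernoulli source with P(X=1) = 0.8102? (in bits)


H = -p*log2(p) - (1-p)*log2(1-p). -0.8102*log2(0.8102) = 0.246017; -0.1898*log2(0.1898) = 0.455036. H = 0.246017 + 0.455036 = 0.7011

0.7011 bits


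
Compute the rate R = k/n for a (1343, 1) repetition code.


Rate = k/n = 1/1343

1/1343


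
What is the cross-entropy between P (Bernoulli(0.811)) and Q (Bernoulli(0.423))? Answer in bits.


H(P,Q) = -p*log2(q) - (1-p)*log2(1-q). -0.811*log2(0.423) = 1.006670; -0.189*log2(0.577) = 0.149944. H(P,Q) = 1.006670 + 0.149944 = 1.1566

1.1566 bits


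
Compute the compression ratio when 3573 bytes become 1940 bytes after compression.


Ratio = original / compressed = 3573 / 1940 = 1.8418

1.8418


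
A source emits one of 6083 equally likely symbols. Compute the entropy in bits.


H = log2(n) = log2(6083) = 12.5706

12.5706 bits


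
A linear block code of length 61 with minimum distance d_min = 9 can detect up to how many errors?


Detection capability = d_min - 1 = 9 - 1 = 8

8 errors


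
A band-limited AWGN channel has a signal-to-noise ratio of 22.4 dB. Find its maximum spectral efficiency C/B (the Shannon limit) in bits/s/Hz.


SNR_linear = 10^(22.4/10) = 173.7801; C/B = log2(1 + SNR_linear) = log2(1 + 173.7801) = 7.4494

7.4494 bits/s/Hz


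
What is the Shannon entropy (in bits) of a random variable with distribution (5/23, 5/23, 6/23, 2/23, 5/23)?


H = -sum(p_i * log2(p_i)). Terms: -(5/23)*log2(5/23) = 0.478616; -(5/23)*log2(5/23) = 0.478616; -(6/23)*log2(6/23) = 0.505722; -(2/23)*log2(2/23) = 0.306397; -(5/23)*log2(5/23) = 0.478616. H = 0.478616 + 0.478616 + 0.505722 + 0.306397 + 0.478616 = 2.248

2.248 bits


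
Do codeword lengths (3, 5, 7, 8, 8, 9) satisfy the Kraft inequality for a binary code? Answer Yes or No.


Kraft sum = sum(2^(-l_i)) = 0.1738, need <= 1. Result: satisfied (a binary prefix-free code with these lengths exists)

Yes


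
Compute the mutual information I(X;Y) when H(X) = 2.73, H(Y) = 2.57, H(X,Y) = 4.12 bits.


I(X;Y) = H(X) + H(Y) - H(X,Y) = 2.73 + 2.57 - 4.12 = 1.18

1.18 bits


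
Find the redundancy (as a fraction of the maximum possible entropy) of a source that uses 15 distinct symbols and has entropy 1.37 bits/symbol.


H_max = log2(K) = log2(15) = 3.9069 bits/symbol. Redundancy = 1 - H/H_max = 1 - 1.37/3.9069 = 1 - 0.3507 = 0.6493

0.6493


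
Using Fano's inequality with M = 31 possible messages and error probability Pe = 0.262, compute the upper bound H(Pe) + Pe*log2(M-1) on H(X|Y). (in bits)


H(Pe) = -Pe*log2(Pe) - (1-Pe)*log2(1-Pe) = -0.262*log2(0.262) - 0.738*log2(0.738) = 0.506279 + 0.323471 = 0.8297. Pe*log2(M-1) = 0.262*log2(30) = 1.285605. Bound = H(Pe) + Pe*log2(M-1) = 0.506279 + 0.323471 + 1.285605 = 2.1154

2.1154 bits


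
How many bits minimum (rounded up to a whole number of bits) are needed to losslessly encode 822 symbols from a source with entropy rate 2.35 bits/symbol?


Minimum bits >= n * H = 822 * 2.35 = 1931.7, rounded up to a whole number of bits = 1932

1932 bits


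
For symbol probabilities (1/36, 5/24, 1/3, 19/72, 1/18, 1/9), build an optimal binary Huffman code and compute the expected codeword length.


Huffman construction (repeatedly merge the two least-probable nodes; each merge adds 1 bit to every symbol beneath it): 1/36 + 1/18 = 1/12; 1/12 + 1/9 = 7/36; 7/36 + 5/24 = 29/72; 19/72 + 1/3 = 43/72; 29/72 + 43/72 = 1. Resulting codeword lengths (in the order the probabilities were given): (4, 2, 2, 2, 4, 3). L_avg = sum(p_i * l_i) = 1/36*4 + 5/24*2 + 1/3*2 + 19/72*2 + 1/18*4 + 1/9*3 = 41/18 = 2.2778

2.2778 bits


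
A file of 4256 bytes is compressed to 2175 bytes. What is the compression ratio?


Ratio = original / compressed = 4256 / 2175 = 1.9568

1.9568


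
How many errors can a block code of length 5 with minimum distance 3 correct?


Correction capability = floor((d-1)/2) = floor((3-1)/2) = 1

1 errors


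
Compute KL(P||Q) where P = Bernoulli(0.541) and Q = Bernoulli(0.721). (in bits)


KL = p*log2(p/q) + (1-p)*log2((1-p)/(1-q)) = 0.541*log2(0.541/0.721) + 0.459*log2(0.459/0.279) = 0.1055

0.1055 bits


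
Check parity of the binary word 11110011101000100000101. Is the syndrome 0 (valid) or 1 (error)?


Syndrome = XOR of all bits = 1 XOR 1 XOR 1 XOR 1 XOR 0 XOR 0 XOR 1 XOR 1 XOR 1 XOR 0 XOR 1 XOR 0 XOR 0 XOR 0 XOR 1 XOR 0 XOR 0 XOR 0 XOR 0 XOR 0 XOR 1 XOR 0 XOR 1 = 1

1


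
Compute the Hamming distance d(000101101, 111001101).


Count differing positions: ^ ^ ^ ^ . . . . . = 4 differences

4


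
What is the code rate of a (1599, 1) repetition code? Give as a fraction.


Rate = k/n = 1/1599

1/1599


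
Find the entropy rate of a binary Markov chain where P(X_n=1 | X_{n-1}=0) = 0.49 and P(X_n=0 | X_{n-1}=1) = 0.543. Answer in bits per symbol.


Stationary distribution: pi_0 = p10/(p01+p10) = 0.5257, pi_1 = 0.4743. Entropy rate H' = pi_0*H(p01) + pi_1*H(p10) = 0.5257*0.9997 + 0.4743*0.9947 = 0.9973

0.9973 bits/symbol


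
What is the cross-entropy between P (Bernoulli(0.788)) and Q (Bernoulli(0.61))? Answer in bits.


H(P,Q) = -p*log2(q) - (1-p)*log2(1-q). -0.788*log2(0.61) = 0.561938; -0.212*log2(0.39) = 0.287992. H(P,Q) = 0.561938 + 0.287992 = 0.8499

0.8499 bits


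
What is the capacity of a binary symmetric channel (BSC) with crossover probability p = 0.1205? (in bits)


H(p) = -p*log2(p) - (1-p)*log2(1-p) = -0.1205*log2(0.1205) - 0.8795*log2(0.8795) = 0.367874 + 0.162923 = 0.5308. C = 1 - H(p) = 1 - 0.5308 = 0.4692

0.4692 bits


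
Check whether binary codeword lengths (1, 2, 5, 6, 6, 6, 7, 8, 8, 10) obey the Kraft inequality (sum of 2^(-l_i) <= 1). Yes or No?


Kraft sum = sum(2^(-l_i)) = 0.8447, need <= 1. Result: satisfied (a binary prefix-free code with these lengths exists)

Yes
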